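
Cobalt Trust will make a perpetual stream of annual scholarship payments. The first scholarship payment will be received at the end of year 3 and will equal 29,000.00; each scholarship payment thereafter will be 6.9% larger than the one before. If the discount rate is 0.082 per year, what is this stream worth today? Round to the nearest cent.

1905461.26

Value at end of year 2: C₁ / (r − g) = 29,000.00 / (0.082 − 0.069) = 2,230,769.2308
Discount to today: PV = 2,230,769.2308 / (1 + 0.082)^2 = 2,230,769.2308 / 1.170724 = 1,905,461.26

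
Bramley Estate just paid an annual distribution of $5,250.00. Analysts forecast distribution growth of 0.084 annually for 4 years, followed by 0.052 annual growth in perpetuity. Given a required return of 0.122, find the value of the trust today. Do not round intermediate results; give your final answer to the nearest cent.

$88023.22

D_1 = 5691.00000
D_2 = 6169.04400
D_3 = 6687.24370
D_4 = 7248.97217
Terminal value at year 4: TV = D_4×(1+g_2)/(r−g_2) = 7625.91872/0.07 = 108941.69599
P_0 = D_1/(1+r)^1 + D_2/(1+r)^2 + D_3/(1+r)^3 + D_4/(1+r)^4 + TV/(1+r)^4
    = 5072.19251 + 4900.40703 + 4734.43959 + 4574.09315 + 68742.08561 = 88023.21789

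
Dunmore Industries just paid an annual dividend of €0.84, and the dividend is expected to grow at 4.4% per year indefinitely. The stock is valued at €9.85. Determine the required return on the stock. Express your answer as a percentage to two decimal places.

D₁ = €0.84 × 1.044 = €0.8770
P = D₁/(r − g) ⇒ r = D₁/P + g = €0.8770/€9.85 + 0.044 = 0.089031 + 0.044 = 0.133031

13.30%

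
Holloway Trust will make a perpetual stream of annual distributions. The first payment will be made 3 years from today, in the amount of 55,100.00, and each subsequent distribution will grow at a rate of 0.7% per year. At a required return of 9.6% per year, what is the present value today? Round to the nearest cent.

Value at end of year 2: C₁ / (r − g) = 55,100.00 / (0.096 − 0.007) = 619,101.1236
Discount to today: PV = 619,101.1236 / (1 + 0.096)^2 = 619,101.1236 / 1.201216 = 515,395.34

515395.34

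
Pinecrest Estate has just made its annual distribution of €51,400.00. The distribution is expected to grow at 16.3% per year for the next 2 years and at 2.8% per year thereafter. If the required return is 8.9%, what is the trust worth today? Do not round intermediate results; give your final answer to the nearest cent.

€1101454.44

D_1 = 59778.20000
D_2 = 69522.04660
Terminal value at year 2: TV = D_2×(1+g_2)/(r−g_2) = 71468.66390/0.061 = 1171617.44106
P_0 = D_1/(1+r)^1 + D_2/(1+r)^2 + TV/(1+r)^2
    = 54892.74564 + 58622.83120 + 987938.86023 = 1101454.43707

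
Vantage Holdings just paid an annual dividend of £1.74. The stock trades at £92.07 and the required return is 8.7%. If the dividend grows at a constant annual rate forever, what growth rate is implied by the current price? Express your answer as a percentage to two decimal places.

6.68%

P = D₀(1+g)/(r−g) ⇒ P(r−g) = D₀(1+g) ⇒ g(P+D₀) = P·r − D₀
g = (P·r − D₀)/(P + D₀) = (£92.07×0.087 − £1.74) / (£92.07 + £1.74) = 0.066838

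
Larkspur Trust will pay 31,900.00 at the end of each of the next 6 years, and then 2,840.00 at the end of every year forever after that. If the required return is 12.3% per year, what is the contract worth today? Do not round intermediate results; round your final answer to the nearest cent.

141558.63

PV of 6-year annuity: 31,900.00 × [1 − (1+0.123)^−6] / 0.123 = 130047.06009
Perpetuity value at year 6: 2,840.00 / 0.123 = 23089.43089
PV of perpetuity: 23089.43089 / (1+0.123)^6 = 11511.57351
Total PV = 130047.06009 + 11511.57351 = 141558.63359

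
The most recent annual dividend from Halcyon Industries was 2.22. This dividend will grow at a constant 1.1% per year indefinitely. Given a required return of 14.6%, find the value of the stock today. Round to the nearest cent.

D₁ = D₀ × (1 + g) = 2.22 × 1.011 = 2.2444
Growing perpetuity: P = D₁ / (r − g) = 2.2444 / (0.146 − 0.011) = 16.63

16.63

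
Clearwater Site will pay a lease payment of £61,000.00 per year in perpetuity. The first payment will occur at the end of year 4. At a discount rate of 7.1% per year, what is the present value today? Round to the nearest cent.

Value at end of year 3: C / r = £61,000.00 / 0.071 = £859,154.9296
Discount to today: PV = £859,154.9296 / (1 + 0.071)^3 = £859,154.9296 / 1.228481 = £699,363.68

£699363.68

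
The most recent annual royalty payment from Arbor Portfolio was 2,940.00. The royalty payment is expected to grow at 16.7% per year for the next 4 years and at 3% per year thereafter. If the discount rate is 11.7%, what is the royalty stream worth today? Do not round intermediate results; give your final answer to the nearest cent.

54606.46

D_1 = 3430.98000
D_2 = 4003.95366
D_3 = 4672.61392
D_4 = 5452.94045
Terminal value at year 4: TV = D_4×(1+g_2)/(r−g_2) = 5616.52866/0.087 = 64557.80068
P_0 = D_1/(1+r)^1 + D_2/(1+r)^2 + D_3/(1+r)^3 + D_4/(1+r)^4 + TV/(1+r)^4
    = 3071.60251 + 3209.09590 + 3352.74389 + 3502.82195 + 41470.19087 = 54606.45511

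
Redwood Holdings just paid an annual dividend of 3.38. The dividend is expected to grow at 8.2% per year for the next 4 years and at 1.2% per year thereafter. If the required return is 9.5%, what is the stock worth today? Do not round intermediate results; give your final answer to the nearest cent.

D_1 = 3.65716
D_2 = 3.95705
D_3 = 4.28152
D_4 = 4.63261
Terminal value at year 4: TV = D_4×(1+g_2)/(r−g_2) = 4.68820/0.083 = 56.48435
P_0 = D_1/(1+r)^1 + D_2/(1+r)^2 + D_3/(1+r)^3 + D_4/(1+r)^4 + TV/(1+r)^4
    = 3.33987 + 3.30022 + 3.26104 + 3.22232 + 39.28906 = 52.41252

52.41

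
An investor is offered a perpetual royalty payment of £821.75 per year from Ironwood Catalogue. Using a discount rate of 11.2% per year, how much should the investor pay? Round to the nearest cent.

£7337.05

Level perpetuity: PV = C / r = £821.75 / 0.112 = £7,337.05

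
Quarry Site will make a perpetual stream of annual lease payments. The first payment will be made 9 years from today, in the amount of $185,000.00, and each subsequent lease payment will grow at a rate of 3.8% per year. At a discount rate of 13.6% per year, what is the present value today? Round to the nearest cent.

$680642.40

Value at end of year 8: C₁ / (r − g) = $185,000.00 / (0.136 − 0.038) = $1,887,755.1020
Discount to today: PV = $1,887,755.1020 / (1 + 0.136)^8 = $1,887,755.1020 / 2.773490 = $680,642.40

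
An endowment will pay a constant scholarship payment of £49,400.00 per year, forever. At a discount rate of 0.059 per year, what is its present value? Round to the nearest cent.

Level perpetuity: PV = C / r = £49,400.00 / 0.059 = £837,288.14

£837288.14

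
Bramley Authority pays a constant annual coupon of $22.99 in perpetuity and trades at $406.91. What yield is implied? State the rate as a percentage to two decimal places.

5.65%

P = C/r ⇒ r = C/P = $22.99/$406.91 = 0.056499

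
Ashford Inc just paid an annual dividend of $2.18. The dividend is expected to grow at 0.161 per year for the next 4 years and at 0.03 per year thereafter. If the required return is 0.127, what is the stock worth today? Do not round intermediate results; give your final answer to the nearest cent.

$35.47

D_1 = 2.53098
D_2 = 2.93847
D_3 = 3.41156
D_4 = 3.96082
Terminal value at year 4: TV = D_4×(1+g_2)/(r−g_2) = 4.07965/0.097 = 42.05822
P_0 = D_1/(1+r)^1 + D_2/(1+r)^2 + D_3/(1+r)^3 + D_4/(1+r)^4 + TV/(1+r)^4
    = 2.24577 + 2.31352 + 2.38331 + 2.45522 + 26.07085 = 35.46867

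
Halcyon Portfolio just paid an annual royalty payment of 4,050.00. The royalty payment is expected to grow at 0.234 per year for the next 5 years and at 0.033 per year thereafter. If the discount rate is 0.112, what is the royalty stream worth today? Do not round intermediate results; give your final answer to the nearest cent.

D_1 = 4997.70000
D_2 = 6167.16180
D_3 = 7610.27766
D_4 = 9391.08263
D_5 = 11588.59597
Terminal value at year 5: TV = D_5×(1+g_2)/(r−g_2) = 11971.01964/0.079 = 151531.89414
P_0 = D_1/(1+r)^1 + D_2/(1+r)^2 + D_3/(1+r)^3 + D_4/(1+r)^4 + D_5/(1+r)^5 + TV/(1+r)^5
    = 4494.33453 + 4987.41800 + 5534.59875 + 6141.81192 + 6815.64380 + 89121.01329 = 117094.82029

117094.82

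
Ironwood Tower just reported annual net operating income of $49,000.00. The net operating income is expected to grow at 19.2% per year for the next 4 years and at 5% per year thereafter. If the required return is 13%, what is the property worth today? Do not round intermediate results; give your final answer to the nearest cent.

$1020719.17

D_1 = 58408.00000
D_2 = 69622.33600
D_3 = 82989.82451
D_4 = 98923.87082
Terminal value at year 4: TV = D_4×(1+g_2)/(r−g_2) = 103870.06436/0.08 = 1298375.80449
P_0 = D_1/(1+r)^1 + D_2/(1+r)^2 + D_3/(1+r)^3 + D_4/(1+r)^4 + TV/(1+r)^4
    = 51688.49558 + 54524.50153 + 57516.11135 + 60671.86259 + 796318.19646 = 1020719.16749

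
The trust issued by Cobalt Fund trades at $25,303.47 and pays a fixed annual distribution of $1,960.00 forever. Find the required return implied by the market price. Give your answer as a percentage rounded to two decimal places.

7.75%

P = C/r ⇒ r = C/P = $1,960.00/$25,303.47 = 0.077460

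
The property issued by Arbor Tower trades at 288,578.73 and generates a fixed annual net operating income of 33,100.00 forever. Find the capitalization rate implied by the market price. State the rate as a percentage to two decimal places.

11.47%

P = C/r ⇒ r = C/P = 33,100.00/288,578.73 = 0.114700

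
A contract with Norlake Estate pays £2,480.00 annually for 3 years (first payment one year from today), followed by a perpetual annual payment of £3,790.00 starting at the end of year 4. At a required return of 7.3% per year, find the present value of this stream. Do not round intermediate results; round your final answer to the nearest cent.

£48498.71

PV of 3-year annuity: £2,480.00 × [1 − (1+0.073)^−3] / 0.073 = 6472.79517
Perpetuity value at year 3: £3,790.00 / 0.073 = 51917.80822
PV of perpetuity: 51917.80822 / (1+0.073)^3 = 42025.91560
Total PV = 6472.79517 + 42025.91560 = 48498.71077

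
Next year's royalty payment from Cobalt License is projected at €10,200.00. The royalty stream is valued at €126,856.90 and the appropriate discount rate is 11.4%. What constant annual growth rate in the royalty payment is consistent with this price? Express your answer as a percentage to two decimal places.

P = D₁/(r−g) ⇒ g = r − D₁/P = 0.114 − €10,200.00/€126,856.90 = 0.033594

3.36%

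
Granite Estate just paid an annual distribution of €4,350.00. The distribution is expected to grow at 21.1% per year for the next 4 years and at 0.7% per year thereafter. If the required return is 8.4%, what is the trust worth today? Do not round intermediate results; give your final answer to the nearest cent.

€111740.25

D_1 = 5267.85000
D_2 = 6379.36635
D_3 = 7725.41265
D_4 = 9355.47472
Terminal value at year 4: TV = D_4×(1+g_2)/(r−g_2) = 9420.96304/0.077 = 122350.16938
P_0 = D_1/(1+r)^1 + D_2/(1+r)^2 + D_3/(1+r)^3 + D_4/(1+r)^4 + TV/(1+r)^4
    = 4859.64022 + 5428.98921 + 6065.04238 + 6775.61469 + 88610.96090 = 111740.24740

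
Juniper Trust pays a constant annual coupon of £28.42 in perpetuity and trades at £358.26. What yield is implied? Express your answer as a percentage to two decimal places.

7.93%

P = C/r ⇒ r = C/P = £28.42/£358.26 = 0.079328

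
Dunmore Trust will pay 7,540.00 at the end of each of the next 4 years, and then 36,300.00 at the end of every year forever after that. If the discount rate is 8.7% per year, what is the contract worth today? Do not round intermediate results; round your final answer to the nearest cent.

PV of 4-year annuity: 7,540.00 × [1 − (1+0.087)^−4] / 0.087 = 24589.20979
Perpetuity value at year 4: 36,300.00 / 0.087 = 417241.37931
PV of perpetuity: 417241.37931 / (1+0.087)^4 = 298860.96613
Total PV = 24589.20979 + 298860.96613 = 323450.17592

323450.18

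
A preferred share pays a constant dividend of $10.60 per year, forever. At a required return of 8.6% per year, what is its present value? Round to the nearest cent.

$123.26

Level perpetuity: PV = C / r = $10.60 / 0.086 = $123.26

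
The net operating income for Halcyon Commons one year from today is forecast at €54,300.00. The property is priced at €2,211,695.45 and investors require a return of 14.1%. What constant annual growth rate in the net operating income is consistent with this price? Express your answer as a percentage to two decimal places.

11.64%

P = D₁/(r−g) ⇒ g = r − D₁/P = 0.141 − €54,300.00/€2,211,695.45 = 0.116449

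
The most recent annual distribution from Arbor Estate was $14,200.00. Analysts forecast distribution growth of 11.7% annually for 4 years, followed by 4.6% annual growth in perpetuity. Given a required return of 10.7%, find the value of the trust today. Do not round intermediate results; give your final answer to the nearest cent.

$310507.78

D_1 = 15861.40000
D_2 = 17717.18380
D_3 = 19790.09430
D_4 = 22105.53534
Terminal value at year 4: TV = D_4×(1+g_2)/(r−g_2) = 23122.38996/0.061 = 379055.57318
P_0 = D_1/(1+r)^1 + D_2/(1+r)^2 + D_3/(1+r)^3 + D_4/(1+r)^4 + TV/(1+r)^4
    = 14328.27462 + 14457.70799 + 14588.31059 + 14720.09298 + 252413.39771 = 310507.78389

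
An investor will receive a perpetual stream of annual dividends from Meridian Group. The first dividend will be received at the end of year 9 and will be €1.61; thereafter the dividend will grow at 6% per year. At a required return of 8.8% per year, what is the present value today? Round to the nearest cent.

Value at end of year 8: C₁ / (r − g) = €1.61 / (0.088 − 0.06) = €57.5000
Discount to today: PV = €57.5000 / (1 + 0.088)^8 = €57.5000 / 1.963501 = €29.28

€29.28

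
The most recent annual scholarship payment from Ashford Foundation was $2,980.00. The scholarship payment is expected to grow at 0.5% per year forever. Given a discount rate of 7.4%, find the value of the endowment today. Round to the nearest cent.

D₁ = D₀ × (1 + g) = $2,980.00 × 1.005 = $2,994.9000
Growing perpetuity: P = D₁ / (r − g) = $2,994.9000 / (0.074 − 0.005) = $43,404.35

$43404.35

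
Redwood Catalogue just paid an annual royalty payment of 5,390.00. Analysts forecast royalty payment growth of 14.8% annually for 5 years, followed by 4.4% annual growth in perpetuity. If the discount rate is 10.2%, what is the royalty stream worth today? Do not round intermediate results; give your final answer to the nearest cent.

D_1 = 6187.72000
D_2 = 7103.50256
D_3 = 8154.82094
D_4 = 9361.73444
D_5 = 10747.27113
Terminal value at year 5: TV = D_5×(1+g_2)/(r−g_2) = 11220.15106/0.058 = 193450.88042
P_0 = D_1/(1+r)^1 + D_2/(1+r)^2 + D_3/(1+r)^3 + D_4/(1+r)^4 + D_5/(1+r)^5 + TV/(1+r)^5
    = 5614.99093 + 5849.37349 + 6093.53971 + 6347.89799 + 6612.87377 + 119031.72791 = 149550.40380

149550.40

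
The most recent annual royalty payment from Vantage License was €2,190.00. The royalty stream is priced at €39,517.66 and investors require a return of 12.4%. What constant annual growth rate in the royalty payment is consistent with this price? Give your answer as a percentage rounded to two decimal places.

P = D₀(1+g)/(r−g) ⇒ P(r−g) = D₀(1+g) ⇒ g(P+D₀) = P·r − D₀
g = (P·r − D₀)/(P + D₀) = (€39,517.66×0.124 − €2,190.00) / (€39,517.66 + €2,190.00) = 0.064981

6.50%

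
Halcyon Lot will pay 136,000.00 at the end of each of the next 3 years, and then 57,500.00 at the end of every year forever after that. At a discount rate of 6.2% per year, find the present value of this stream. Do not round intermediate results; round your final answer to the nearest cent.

PV of 3-year annuity: 136,000.00 × [1 − (1+0.062)^−3] / 0.062 = 362188.62152
Perpetuity value at year 3: 57,500.00 / 0.062 = 927419.35484
PV of perpetuity: 927419.35484 / (1+0.062)^3 = 774288.13618
Total PV = 362188.62152 + 774288.13618 = 1136476.75770

1136476.76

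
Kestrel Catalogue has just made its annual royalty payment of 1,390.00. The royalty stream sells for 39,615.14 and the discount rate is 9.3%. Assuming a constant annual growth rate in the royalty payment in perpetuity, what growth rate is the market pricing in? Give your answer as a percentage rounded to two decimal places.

P = D₀(1+g)/(r−g) ⇒ P(r−g) = D₀(1+g) ⇒ g(P+D₀) = P·r − D₀
g = (P·r − D₀)/(P + D₀) = (39,615.14×0.093 − 1,390.00) / (39,615.14 + 1,390.00) = 0.055949

5.59%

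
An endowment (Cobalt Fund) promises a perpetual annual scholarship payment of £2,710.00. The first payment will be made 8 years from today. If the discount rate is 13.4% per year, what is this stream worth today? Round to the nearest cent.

£8386.35

Value at end of year 7: C / r = £2,710.00 / 0.134 = £20,223.8806
Discount to today: PV = £20,223.8806 / (1 + 0.134)^7 = £20,223.8806 / 2.411523 = £8,386.35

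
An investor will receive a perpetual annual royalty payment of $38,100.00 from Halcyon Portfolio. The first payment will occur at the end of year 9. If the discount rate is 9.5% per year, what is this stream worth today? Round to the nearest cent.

$194038.73

Value at end of year 8: C / r = $38,100.00 / 0.095 = $401,052.6316
Discount to today: PV = $401,052.6316 / (1 + 0.095)^8 = $401,052.6316 / 2.066869 = $194,038.73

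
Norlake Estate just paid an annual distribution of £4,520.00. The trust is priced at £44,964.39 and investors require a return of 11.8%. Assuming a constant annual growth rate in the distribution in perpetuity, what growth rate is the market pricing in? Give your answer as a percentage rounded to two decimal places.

1.59%

P = D₀(1+g)/(r−g) ⇒ P(r−g) = D₀(1+g) ⇒ g(P+D₀) = P·r − D₀
g = (P·r − D₀)/(P + D₀) = (£44,964.39×0.118 − £4,520.00) / (£44,964.39 + £4,520.00) = 0.015880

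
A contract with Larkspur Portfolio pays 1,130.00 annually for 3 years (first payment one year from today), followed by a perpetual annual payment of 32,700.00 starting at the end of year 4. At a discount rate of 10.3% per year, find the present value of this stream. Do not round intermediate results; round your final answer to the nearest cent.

PV of 3-year annuity: 1,130.00 × [1 − (1+0.103)^−3] / 0.103 = 2795.36704
Perpetuity value at year 3: 32,700.00 / 0.103 = 317475.72816
PV of perpetuity: 317475.72816 / (1+0.103)^3 = 236583.24844
Total PV = 2795.36704 + 236583.24844 = 239378.61547

239378.62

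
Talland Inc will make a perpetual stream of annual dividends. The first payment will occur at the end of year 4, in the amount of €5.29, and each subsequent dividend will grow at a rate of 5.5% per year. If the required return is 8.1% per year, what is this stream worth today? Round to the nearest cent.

€161.07

Value at end of year 3: C₁ / (r − g) = €5.29 / (0.081 − 0.055) = €203.4615
Discount to today: PV = €203.4615 / (1 + 0.081)^3 = €203.4615 / 1.263214 = €161.07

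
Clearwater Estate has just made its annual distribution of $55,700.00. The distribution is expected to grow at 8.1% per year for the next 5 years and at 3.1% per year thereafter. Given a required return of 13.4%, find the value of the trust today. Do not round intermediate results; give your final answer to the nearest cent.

$680674.71

D_1 = 60211.70000
D_2 = 65088.84770
D_3 = 70361.04436
D_4 = 76060.28896
D_5 = 82221.17236
Terminal value at year 5: TV = D_5×(1+g_2)/(r−g_2) = 84770.02871/0.103 = 823009.98744
P_0 = D_1/(1+r)^1 + D_2/(1+r)^2 + D_3/(1+r)^3 + D_4/(1+r)^4 + D_5/(1+r)^5 + TV/(1+r)^5
    = 53096.73721 + 50615.14368 + 48249.53290 + 45994.48419 + 43844.83016 + 438873.97961 = 680674.70776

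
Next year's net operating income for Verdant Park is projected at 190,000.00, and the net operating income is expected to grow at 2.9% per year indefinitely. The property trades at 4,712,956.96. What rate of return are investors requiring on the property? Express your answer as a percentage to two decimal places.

6.93%

P = D₁/(r − g) ⇒ r = D₁/P + g = 190,000.0000/4,712,956.96 + 0.029 = 0.040314 + 0.029 = 0.069314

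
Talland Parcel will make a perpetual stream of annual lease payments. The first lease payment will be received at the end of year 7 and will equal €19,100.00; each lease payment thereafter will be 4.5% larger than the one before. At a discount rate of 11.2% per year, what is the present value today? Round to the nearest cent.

Value at end of year 6: C₁ / (r − g) = €19,100.00 / (0.112 − 0.045) = €285,074.6269
Discount to today: PV = €285,074.6269 / (1 + 0.112)^6 = €285,074.6269 / 1.890727 = €150,775.17

€150775.17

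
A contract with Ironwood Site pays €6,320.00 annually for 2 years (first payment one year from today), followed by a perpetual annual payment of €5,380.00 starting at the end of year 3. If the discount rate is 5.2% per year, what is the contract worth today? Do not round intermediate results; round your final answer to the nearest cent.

PV of 2-year annuity: €6,320.00 × [1 − (1+0.052)^−2] / 0.052 = 11718.25529
Perpetuity value at year 2: €5,380.00 / 0.052 = 103461.53846
PV of perpetuity: 103461.53846 / (1+0.052)^2 = 93486.18823
Total PV = 11718.25529 + 93486.18823 = 105204.44352

€105204.44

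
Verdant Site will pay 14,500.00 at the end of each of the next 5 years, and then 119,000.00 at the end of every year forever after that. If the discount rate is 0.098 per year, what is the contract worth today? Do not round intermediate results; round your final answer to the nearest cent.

PV of 5-year annuity: 14,500.00 × [1 − (1+0.098)^−5] / 0.098 = 55248.40558
Perpetuity value at year 5: 119,000.00 / 0.098 = 1214285.71429
PV of perpetuity: 1214285.71429 / (1+0.098)^5 = 760867.76501
Total PV = 55248.40558 + 760867.76501 = 816116.17059

816116.17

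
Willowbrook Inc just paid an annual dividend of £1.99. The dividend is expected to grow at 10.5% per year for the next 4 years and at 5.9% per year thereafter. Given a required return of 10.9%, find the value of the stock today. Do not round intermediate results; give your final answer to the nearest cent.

D_1 = 2.19895
D_2 = 2.42984
D_3 = 2.68497
D_4 = 2.96690
Terminal value at year 4: TV = D_4×(1+g_2)/(r−g_2) = 3.14194/0.05 = 62.83884
P_0 = D_1/(1+r)^1 + D_2/(1+r)^2 + D_3/(1+r)^3 + D_4/(1+r)^4 + TV/(1+r)^4
    = 1.98282 + 1.97567 + 1.96854 + 1.96144 + 41.54339 = 49.43187

£49.43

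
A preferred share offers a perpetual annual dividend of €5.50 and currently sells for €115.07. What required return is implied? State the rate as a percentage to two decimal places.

4.78%

P = C/r ⇒ r = C/P = €5.50/€115.07 = 0.047797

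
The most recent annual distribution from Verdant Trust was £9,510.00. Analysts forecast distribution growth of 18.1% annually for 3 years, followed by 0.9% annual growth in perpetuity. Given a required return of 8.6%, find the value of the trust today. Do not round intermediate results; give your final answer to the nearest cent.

D_1 = 11231.31000
D_2 = 13264.17711
D_3 = 15664.99317
Terminal value at year 3: TV = D_3×(1+g_2)/(r−g_2) = 15805.97811/0.077 = 205272.44293
P_0 = D_1/(1+r)^1 + D_2/(1+r)^2 + D_3/(1+r)^3 + TV/(1+r)^3
    = 10341.90608 + 11246.58479 + 12230.40206 + 160265.91784 = 194084.81076

£194084.81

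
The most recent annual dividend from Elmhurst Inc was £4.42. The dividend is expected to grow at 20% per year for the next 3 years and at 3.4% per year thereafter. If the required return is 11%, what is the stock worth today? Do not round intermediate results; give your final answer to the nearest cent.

£91.51

D_1 = 5.30400
D_2 = 6.36480
D_3 = 7.63776
Terminal value at year 3: TV = D_3×(1+g_2)/(r−g_2) = 7.89744/0.076 = 103.91373
P_0 = D_1/(1+r)^1 + D_2/(1+r)^2 + D_3/(1+r)^3 + TV/(1+r)^3
    = 4.77838 + 5.16581 + 5.58466 + 75.98083 = 91.50968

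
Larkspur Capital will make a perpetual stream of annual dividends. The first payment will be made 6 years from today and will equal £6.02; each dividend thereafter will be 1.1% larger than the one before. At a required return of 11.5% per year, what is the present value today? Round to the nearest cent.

Value at end of year 5: C₁ / (r − g) = £6.02 / (0.115 − 0.011) = £57.8846
Discount to today: PV = £57.8846 / (1 + 0.115)^5 = £57.8846 / 1.723353 = £33.59

£33.59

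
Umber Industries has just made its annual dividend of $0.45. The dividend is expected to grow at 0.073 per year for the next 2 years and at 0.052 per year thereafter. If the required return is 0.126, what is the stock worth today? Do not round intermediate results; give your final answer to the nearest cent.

D_1 = 0.48285
D_2 = 0.51810
Terminal value at year 2: TV = D_2×(1+g_2)/(r−g_2) = 0.54504/0.074 = 7.36539
P_0 = D_1/(1+r)^1 + D_2/(1+r)^2 + TV/(1+r)^2
    = 0.42882 + 0.40863 + 5.80924 = 6.64669

$6.65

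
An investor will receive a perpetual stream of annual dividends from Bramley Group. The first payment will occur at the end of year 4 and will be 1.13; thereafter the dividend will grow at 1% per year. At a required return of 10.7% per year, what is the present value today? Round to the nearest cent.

Value at end of year 3: C₁ / (r − g) = 1.13 / (0.107 − 0.01) = 11.6495
Discount to today: PV = 11.6495 / (1 + 0.107)^3 = 11.6495 / 1.356572 = 8.59

8.59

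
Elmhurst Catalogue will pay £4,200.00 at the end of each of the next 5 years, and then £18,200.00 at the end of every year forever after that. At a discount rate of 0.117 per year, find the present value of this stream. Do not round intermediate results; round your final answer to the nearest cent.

£104711.36

PV of 5-year annuity: £4,200.00 × [1 − (1+0.117)^−5] / 0.117 = 15253.25942
Perpetuity value at year 5: £18,200.00 / 0.117 = 155555.55556
PV of perpetuity: 155555.55556 / (1+0.117)^5 = 89458.09809
Total PV = 15253.25942 + 89458.09809 = 104711.35750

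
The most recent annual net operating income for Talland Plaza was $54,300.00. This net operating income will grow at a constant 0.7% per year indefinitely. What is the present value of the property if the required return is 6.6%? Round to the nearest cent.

D₁ = D₀ × (1 + g) = $54,300.00 × 1.007 = $54,680.1000
Growing perpetuity: P = D₁ / (r − g) = $54,680.1000 / (0.066 − 0.007) = $926,781.36

$926781.36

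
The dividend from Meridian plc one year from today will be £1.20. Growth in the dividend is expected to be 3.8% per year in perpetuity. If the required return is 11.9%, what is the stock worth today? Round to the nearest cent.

Growing perpetuity: P = D₁ / (r − g) = £1.2000 / (0.119 − 0.038) = £14.81

£14.81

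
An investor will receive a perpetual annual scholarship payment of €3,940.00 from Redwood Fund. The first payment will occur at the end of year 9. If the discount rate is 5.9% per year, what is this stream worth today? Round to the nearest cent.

Value at end of year 8: C / r = €3,940.00 / 0.059 = €66,779.6610
Discount to today: PV = €66,779.6610 / (1 + 0.059)^8 = €66,779.6610 / 1.581859 = €42,215.95

€42215.95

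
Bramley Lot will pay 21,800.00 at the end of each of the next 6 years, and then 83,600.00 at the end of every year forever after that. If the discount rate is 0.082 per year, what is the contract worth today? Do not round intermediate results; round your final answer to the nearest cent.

735543.38

PV of 6-year annuity: 21,800.00 × [1 − (1+0.082)^−6] / 0.082 = 100170.22861
Perpetuity value at year 6: 83,600.00 / 0.082 = 1019512.19512
PV of perpetuity: 1019512.19512 / (1+0.082)^6 = 635373.15328
Total PV = 100170.22861 + 635373.15328 = 735543.38190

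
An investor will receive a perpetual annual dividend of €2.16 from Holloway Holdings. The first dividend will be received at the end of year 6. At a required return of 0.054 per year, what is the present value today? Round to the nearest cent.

€30.75

Value at end of year 5: C / r = €2.16 / 0.054 = €40.0000
Discount to today: PV = €40.0000 / (1 + 0.054)^5 = €40.0000 / 1.300778 = €30.75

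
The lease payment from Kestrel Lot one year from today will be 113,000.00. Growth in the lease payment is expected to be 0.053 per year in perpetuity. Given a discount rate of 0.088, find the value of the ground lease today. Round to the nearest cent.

3228571.43

Growing perpetuity: P = D₁ / (r − g) = 113,000.0000 / (0.088 − 0.053) = 3,228,571.43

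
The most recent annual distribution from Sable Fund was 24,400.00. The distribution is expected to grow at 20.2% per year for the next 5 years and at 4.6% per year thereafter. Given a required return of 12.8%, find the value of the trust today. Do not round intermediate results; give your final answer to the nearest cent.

D_1 = 29328.80000
D_2 = 35253.21760
D_3 = 42374.36756
D_4 = 50933.98980
D_5 = 61222.65574
Terminal value at year 5: TV = D_5×(1+g_2)/(r−g_2) = 64038.89791/0.082 = 780962.16958
P_0 = D_1/(1+r)^1 + D_2/(1+r)^2 + D_3/(1+r)^3 + D_4/(1+r)^4 + D_5/(1+r)^5 + TV/(1+r)^5
    = 26000.70922 + 27706.42951 + 29524.04988 + 31460.91131 + 33524.83634 + 427646.08309 = 575863.01935

575863.02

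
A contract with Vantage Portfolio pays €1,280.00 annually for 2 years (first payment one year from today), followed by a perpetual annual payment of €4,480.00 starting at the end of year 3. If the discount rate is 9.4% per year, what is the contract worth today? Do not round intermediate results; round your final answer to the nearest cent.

PV of 2-year annuity: €1,280.00 × [1 − (1+0.094)^−2] / 0.094 = 2239.50483
Perpetuity value at year 2: €4,480.00 / 0.094 = 47659.57447
PV of perpetuity: 47659.57447 / (1+0.094)^2 = 39821.30757
Total PV = 2239.50483 + 39821.30757 = 42060.81240

€42060.81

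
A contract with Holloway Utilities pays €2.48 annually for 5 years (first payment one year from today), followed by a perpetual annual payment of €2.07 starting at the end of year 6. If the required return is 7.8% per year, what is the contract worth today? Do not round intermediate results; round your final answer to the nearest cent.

€28.18

PV of 5-year annuity: €2.48 × [1 − (1+0.078)^−5] / 0.078 = 9.95434
Perpetuity value at year 5: €2.07 / 0.078 = 26.53846
PV of perpetuity: 26.53846 / (1+0.078)^5 = 18.22980
Total PV = 9.95434 + 18.22980 = 28.18414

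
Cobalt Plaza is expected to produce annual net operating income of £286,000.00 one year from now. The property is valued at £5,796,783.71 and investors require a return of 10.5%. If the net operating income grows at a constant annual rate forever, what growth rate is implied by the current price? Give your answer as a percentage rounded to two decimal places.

5.57%

P = D₁/(r−g) ⇒ g = r − D₁/P = 0.105 − £286,000.00/£5,796,783.71 = 0.055662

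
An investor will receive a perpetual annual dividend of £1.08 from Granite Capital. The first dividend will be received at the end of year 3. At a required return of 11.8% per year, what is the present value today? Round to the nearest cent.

Value at end of year 2: C / r = £1.08 / 0.118 = £9.1525
Discount to today: PV = £9.1525 / (1 + 0.118)^2 = £9.1525 / 1.249924 = £7.32

£7.32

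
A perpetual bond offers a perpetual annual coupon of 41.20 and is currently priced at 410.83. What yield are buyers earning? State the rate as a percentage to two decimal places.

P = C/r ⇒ r = C/P = 41.20/410.83 = 0.100285

10.03%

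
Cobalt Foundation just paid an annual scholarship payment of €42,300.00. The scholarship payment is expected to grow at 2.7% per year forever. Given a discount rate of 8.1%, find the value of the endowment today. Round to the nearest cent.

D₁ = D₀ × (1 + g) = €42,300.00 × 1.027 = €43,442.1000
Growing perpetuity: P = D₁ / (r − g) = €43,442.1000 / (0.081 − 0.027) = €804,483.33

€804483.33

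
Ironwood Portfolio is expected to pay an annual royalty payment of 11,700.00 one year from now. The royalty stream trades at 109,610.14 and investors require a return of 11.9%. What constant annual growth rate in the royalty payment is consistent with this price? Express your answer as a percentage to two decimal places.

1.23%

P = D₁/(r−g) ⇒ g = r − D₁/P = 0.119 − 11,700.00/109,610.14 = 0.012258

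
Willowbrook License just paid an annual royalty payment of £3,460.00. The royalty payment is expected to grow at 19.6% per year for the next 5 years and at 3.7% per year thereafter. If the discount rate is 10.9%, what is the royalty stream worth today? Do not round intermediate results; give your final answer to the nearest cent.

£94520.91

D_1 = 4138.16000
D_2 = 4949.23936
D_3 = 5919.29027
D_4 = 7079.47117
D_5 = 8467.04752
Terminal value at year 5: TV = D_5×(1+g_2)/(r−g_2) = 8780.32828/0.072 = 121949.00383
P_0 = D_1/(1+r)^1 + D_2/(1+r)^2 + D_3/(1+r)^3 + D_4/(1+r)^4 + D_5/(1+r)^5 + TV/(1+r)^5
    = 3731.43372 + 4024.16117 + 4339.85280 + 4680.31014 + 5047.47604 + 72697.67579 = 94520.90966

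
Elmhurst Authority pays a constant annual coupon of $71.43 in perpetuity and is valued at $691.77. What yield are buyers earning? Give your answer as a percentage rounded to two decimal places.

P = C/r ⇒ r = C/P = $71.43/$691.77 = 0.103257

10.33%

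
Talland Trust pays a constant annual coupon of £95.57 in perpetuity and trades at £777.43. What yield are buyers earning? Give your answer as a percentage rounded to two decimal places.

12.29%

P = C/r ⇒ r = C/P = £95.57/£777.43 = 0.122931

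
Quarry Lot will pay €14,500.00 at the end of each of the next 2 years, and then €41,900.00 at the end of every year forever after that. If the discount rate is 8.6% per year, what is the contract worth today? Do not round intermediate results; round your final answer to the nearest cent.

€438746.87

PV of 2-year annuity: €14,500.00 × [1 − (1+0.086)^−2] / 0.086 = 25646.17821
Perpetuity value at year 2: €41,900.00 / 0.086 = 487209.30233
PV of perpetuity: 487209.30233 / (1+0.086)^2 = 413100.69080
Total PV = 25646.17821 + 413100.69080 = 438746.86901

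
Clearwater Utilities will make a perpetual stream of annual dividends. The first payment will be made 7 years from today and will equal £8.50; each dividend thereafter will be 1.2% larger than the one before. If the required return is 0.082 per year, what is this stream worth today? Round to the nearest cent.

£75.68

Value at end of year 6: C₁ / (r − g) = £8.50 / (0.082 − 0.012) = £121.4286
Discount to today: PV = £121.4286 / (1 + 0.082)^6 = £121.4286 / 1.604588 = £75.68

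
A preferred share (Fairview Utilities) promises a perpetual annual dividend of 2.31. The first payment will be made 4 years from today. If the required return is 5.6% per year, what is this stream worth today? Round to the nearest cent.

Value at end of year 3: C / r = 2.31 / 0.056 = 41.2500
Discount to today: PV = 41.2500 / (1 + 0.056)^3 = 41.2500 / 1.177584 = 35.03

35.03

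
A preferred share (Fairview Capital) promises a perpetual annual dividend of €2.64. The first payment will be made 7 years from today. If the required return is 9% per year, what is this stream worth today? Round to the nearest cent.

Value at end of year 6: C / r = €2.64 / 0.09 = €29.3333
Discount to today: PV = €29.3333 / (1 + 0.09)^6 = €29.3333 / 1.677100 = €17.49

€17.49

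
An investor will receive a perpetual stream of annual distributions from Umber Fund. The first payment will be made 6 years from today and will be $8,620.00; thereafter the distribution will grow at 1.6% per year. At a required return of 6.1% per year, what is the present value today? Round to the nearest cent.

$142468.17

Value at end of year 5: C₁ / (r − g) = $8,620.00 / (0.061 − 0.016) = $191,555.5556
Discount to today: PV = $191,555.5556 / (1 + 0.061)^5 = $191,555.5556 / 1.344550 = $142,468.17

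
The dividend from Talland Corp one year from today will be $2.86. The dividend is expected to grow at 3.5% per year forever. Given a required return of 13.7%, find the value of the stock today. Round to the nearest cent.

Growing perpetuity: P = D₁ / (r − g) = $2.8600 / (0.137 − 0.035) = $28.04

$28.04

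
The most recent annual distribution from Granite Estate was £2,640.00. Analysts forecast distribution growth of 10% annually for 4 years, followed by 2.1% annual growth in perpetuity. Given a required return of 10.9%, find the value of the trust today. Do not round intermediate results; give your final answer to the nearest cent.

£39995.22

D_1 = 2904.00000
D_2 = 3194.40000
D_3 = 3513.84000
D_4 = 3865.22400
Terminal value at year 4: TV = D_4×(1+g_2)/(r−g_2) = 3946.39370/0.088 = 44845.38300
P_0 = D_1/(1+r)^1 + D_2/(1+r)^2 + D_3/(1+r)^3 + D_4/(1+r)^4 + TV/(1+r)^4
    = 2618.57529 + 2597.32446 + 2576.24608 + 2555.33876 + 29647.73723 = 39995.22182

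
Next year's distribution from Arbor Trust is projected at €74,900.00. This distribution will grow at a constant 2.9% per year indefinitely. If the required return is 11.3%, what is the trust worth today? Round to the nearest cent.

€891666.67

Growing perpetuity: P = D₁ / (r − g) = €74,900.0000 / (0.113 − 0.029) = €891,666.67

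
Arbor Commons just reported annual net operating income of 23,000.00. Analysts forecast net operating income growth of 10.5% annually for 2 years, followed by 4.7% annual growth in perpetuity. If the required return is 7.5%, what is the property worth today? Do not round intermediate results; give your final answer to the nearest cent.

956651.00

D_1 = 25415.00000
D_2 = 28083.57500
Terminal value at year 2: TV = D_2×(1+g_2)/(r−g_2) = 29403.50303/0.028 = 1050125.10804
P_0 = D_1/(1+r)^1 + D_2/(1+r)^2 + TV/(1+r)^2
    = 23641.86047 + 24301.63332 + 908707.50290 = 956650.99668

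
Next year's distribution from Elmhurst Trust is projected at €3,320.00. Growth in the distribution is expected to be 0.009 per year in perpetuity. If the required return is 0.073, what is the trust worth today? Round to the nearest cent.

€51875.00

Growing perpetuity: P = D₁ / (r − g) = €3,320.0000 / (0.073 − 0.009) = €51,875.00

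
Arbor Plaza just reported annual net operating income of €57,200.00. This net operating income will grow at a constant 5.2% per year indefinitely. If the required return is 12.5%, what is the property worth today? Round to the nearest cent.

D₁ = D₀ × (1 + g) = €57,200.00 × 1.052 = €60,174.4000
Growing perpetuity: P = D₁ / (r − g) = €60,174.4000 / (0.125 − 0.052) = €824,306.85

€824306.85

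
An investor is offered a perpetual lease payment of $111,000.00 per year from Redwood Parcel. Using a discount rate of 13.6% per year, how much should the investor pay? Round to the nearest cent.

Level perpetuity: PV = C / r = $111,000.00 / 0.136 = $816,176.47

$816176.47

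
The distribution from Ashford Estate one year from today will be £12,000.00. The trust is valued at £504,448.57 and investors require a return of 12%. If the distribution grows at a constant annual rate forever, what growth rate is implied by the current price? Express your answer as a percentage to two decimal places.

P = D₁/(r−g) ⇒ g = r − D₁/P = 0.12 − £12,000.00/£504,448.57 = 0.096212

9.62%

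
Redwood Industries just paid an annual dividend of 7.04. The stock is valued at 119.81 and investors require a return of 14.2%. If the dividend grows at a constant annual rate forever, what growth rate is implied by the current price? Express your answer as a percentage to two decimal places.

7.86%

P = D₀(1+g)/(r−g) ⇒ P(r−g) = D₀(1+g) ⇒ g(P+D₀) = P·r − D₀
g = (P·r − D₀)/(P + D₀) = (119.81×0.142 − 7.04) / (119.81 + 7.04) = 0.078621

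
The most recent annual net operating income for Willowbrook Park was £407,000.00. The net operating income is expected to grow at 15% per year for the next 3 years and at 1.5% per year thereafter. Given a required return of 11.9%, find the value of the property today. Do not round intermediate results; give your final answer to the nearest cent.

£5601429.26

D_1 = 468050.00000
D_2 = 538257.50000
D_3 = 618996.12500
Terminal value at year 3: TV = D_3×(1+g_2)/(r−g_2) = 628281.06688/0.104 = 6041164.10457
P_0 = D_1/(1+r)^1 + D_2/(1+r)^2 + D_3/(1+r)^3 + TV/(1+r)^3
    = 418275.24576 + 429862.85310 + 441771.47548 + 4311519.68860 = 5601429.26294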